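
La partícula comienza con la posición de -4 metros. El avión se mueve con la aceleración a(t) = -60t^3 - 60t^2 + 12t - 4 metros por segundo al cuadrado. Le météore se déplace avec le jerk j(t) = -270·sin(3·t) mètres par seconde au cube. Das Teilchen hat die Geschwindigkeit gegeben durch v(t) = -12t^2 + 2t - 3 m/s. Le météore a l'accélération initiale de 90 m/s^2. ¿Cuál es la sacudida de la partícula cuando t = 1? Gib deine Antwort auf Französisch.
Pour résoudre ceci, nous devons prendre 2 dérivées de notre équation de la vitesse v(t) = -12·t^2 + 2·t - 3. La dérivée de la vitesse donne l'accélération: a(t) = 2 - 24·t. En dérivant l'accélération, nous obtenons le jerk: j(t) = -24. En utilisant j(t) = -24 et en substituant t = 1, nous trouvons j = -24.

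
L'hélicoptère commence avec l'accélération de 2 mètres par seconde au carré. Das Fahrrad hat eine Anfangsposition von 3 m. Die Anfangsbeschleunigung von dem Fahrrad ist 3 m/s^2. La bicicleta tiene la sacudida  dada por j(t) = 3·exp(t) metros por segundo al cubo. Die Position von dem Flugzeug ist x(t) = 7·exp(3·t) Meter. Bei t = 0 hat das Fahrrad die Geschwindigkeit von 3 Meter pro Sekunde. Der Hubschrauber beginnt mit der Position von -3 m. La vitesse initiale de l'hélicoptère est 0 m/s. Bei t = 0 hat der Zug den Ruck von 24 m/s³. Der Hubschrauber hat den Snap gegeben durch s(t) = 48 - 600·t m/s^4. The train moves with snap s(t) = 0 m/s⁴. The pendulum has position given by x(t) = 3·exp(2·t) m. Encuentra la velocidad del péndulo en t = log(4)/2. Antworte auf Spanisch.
Partiendo de la posición x(t) = 3·exp(2·t), tomamos 1 derivada. Tomando d/dt de x(t), encontramos v(t) = 6·exp(2·t). Tenemos la velocidad v(t) = 6·exp(2·t). Sustituyendo t = log(4)/2: v(log(4)/2) = 24.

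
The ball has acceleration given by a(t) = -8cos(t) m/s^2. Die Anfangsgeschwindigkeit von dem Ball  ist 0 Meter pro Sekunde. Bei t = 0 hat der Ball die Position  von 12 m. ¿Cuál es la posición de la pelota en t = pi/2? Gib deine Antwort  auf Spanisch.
Debemos encontrar la antiderivada de nuestra ecuación de la aceleración a(t) = -8·cos(t) 2 veces. Integrando la aceleración y usando la condición inicial v(0) = 0, obtenemos v(t) = -8·sin(t). Integrando la velocidad y usando la condición inicial x(0) = 12, obtenemos x(t) = 8·cos(t) + 4. Tenemos la posición x(t) = 8·cos(t) + 4. Sustituyendo t = pi/2: x(pi/2) = 4.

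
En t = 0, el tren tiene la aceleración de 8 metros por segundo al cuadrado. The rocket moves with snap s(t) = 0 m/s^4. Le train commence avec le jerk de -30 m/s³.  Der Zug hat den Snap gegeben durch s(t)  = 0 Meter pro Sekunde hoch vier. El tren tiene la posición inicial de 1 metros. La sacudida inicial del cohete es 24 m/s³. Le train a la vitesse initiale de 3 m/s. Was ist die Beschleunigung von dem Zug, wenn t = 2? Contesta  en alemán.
Wir müssen unsere Gleichung für den Snap s(t) = 0 2-mal integrieren. Mit ∫s(t)dt und Anwendung von j(0) = -30, finden wir j(t) = -30. Das Integral von dem Ruck, mit a(0) = 8, ergibt die Beschleunigung: a(t) = 8 - 30·t. Aus der Gleichung für die Beschleunigung a(t) = 8 - 30·t, setzen wir t = 2 ein und erhalten a = -52.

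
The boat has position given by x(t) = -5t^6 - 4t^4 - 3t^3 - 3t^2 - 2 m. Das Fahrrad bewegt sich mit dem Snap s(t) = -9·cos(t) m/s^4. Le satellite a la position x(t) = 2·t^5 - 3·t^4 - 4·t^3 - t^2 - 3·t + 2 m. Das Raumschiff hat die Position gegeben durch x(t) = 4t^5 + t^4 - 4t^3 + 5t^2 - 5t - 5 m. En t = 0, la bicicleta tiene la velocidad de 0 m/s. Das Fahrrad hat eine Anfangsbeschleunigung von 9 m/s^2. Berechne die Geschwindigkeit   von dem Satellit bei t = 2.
Wir müssen unsere Gleichung für die Position x(t) = 2·t^5 - 3·t^4 - 4·t^3 - t^2 - 3·t + 2 1-mal ableiten. Die Ableitung von der Position ergibt die Geschwindigkeit: v(t) = 10·t^4 - 12·t^3 - 12·t^2 - 2·t - 3. Aus der Gleichung für die Geschwindigkeit v(t) = 10·t^4 - 12·t^3 - 12·t^2 - 2·t - 3, setzen wir t = 2 ein und erhalten v = 9.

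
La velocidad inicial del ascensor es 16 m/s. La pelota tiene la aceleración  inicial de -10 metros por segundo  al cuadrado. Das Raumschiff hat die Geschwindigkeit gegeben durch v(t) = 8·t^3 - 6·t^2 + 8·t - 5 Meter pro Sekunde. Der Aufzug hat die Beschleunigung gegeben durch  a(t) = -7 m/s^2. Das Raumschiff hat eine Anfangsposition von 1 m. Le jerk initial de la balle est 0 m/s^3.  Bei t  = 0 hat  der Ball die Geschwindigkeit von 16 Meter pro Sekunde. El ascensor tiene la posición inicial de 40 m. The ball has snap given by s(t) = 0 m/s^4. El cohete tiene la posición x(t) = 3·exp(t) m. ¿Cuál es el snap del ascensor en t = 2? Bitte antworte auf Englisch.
We must differentiate our acceleration equation a(t) = -7 2 times. Differentiating acceleration, we get jerk: j(t) = 0. Taking d/dt of j(t), we find s(t) = 0. We have snap s(t) = 0. Substituting t = 2: s(2) = 0.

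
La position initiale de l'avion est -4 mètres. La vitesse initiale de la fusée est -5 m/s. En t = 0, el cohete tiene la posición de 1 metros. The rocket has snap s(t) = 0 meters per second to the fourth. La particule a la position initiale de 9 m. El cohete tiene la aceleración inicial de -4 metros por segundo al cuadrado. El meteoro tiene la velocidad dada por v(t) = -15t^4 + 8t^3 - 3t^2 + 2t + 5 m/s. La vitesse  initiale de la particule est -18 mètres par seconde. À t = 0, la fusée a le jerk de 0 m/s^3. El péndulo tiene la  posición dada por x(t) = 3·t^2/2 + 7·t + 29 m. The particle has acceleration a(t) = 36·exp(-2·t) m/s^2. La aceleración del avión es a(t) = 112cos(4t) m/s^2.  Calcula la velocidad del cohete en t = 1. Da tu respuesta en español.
Debemos encontrar la integral de nuestra ecuación del snap s(t) = 0 3 veces. Tomando ∫s(t)dt y aplicando j(0) = 0, encontramos j(t) = 0. Tomando ∫j(t)dt y aplicando a(0) = -4, encontramos a(t) = -4. Tomando ∫a(t)dt y aplicando v(0) = -5, encontramos v(t) = -4·t - 5. De la ecuación de la velocidad v(t) = -4·t - 5, sustituimos t = 1 para obtener v = -9.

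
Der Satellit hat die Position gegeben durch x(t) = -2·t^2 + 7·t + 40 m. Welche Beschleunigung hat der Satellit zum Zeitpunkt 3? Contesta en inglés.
Starting from position x(t) = -2·t^2 + 7·t + 40, we take 2 derivatives. Differentiating position, we get velocity: v(t) = 7 - 4·t. Differentiating velocity, we get acceleration: a(t) = -4. From the given acceleration equation a(t) = -4, we substitute t = 3 to get a = -4.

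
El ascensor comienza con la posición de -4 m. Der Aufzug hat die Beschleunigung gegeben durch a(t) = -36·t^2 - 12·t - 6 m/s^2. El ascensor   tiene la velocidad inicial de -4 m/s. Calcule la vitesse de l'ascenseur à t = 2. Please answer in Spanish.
Para resolver esto, necesitamos tomar 1 antiderivada de nuestra ecuación de la aceleración a(t) = -36·t^2 - 12·t - 6. Tomando ∫a(t)dt y aplicando v(0) = -4, encontramos v(t) = -12·t^3 - 6·t^2 - 6·t - 4. Usando v(t) = -12·t^3 - 6·t^2 - 6·t - 4 y sustituyendo t = 2, encontramos v = -136.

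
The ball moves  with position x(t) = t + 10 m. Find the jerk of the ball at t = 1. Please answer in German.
Ausgehend von der Position x(t) = t + 10, nehmen wir 3 Ableitungen. Durch Ableiten von der Position erhalten wir die Geschwindigkeit: v(t) = 1. Die Ableitung von der Geschwindigkeit ergibt die Beschleunigung: a(t) = 0. Durch Ableiten von der Beschleunigung erhalten wir den Ruck: j(t) = 0. Aus der Gleichung für den Ruck j(t) = 0, setzen wir t = 1 ein und erhalten j = 0.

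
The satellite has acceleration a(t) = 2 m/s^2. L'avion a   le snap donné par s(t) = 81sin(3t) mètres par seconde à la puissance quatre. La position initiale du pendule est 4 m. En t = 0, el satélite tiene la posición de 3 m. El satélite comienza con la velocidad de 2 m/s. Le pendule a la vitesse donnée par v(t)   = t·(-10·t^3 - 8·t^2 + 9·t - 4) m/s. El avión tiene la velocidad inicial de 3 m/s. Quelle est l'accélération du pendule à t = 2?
En partant de la vitesse v(t) = t·(-10·t^3 - 8·t^2 + 9·t - 4), nous prenons 1 dérivée. La dérivée de la vitesse donne l'accélération: a(t) = -10·t^3 - 8·t^2 + t·(-30·t^2 - 16·t + 9) + 9·t - 4. Nous avons l'accélération a(t) = -10·t^3 - 8·t^2 + t·(-30·t^2 - 16·t + 9) + 9·t - 4. En substituant t = 2: a(2) = -384.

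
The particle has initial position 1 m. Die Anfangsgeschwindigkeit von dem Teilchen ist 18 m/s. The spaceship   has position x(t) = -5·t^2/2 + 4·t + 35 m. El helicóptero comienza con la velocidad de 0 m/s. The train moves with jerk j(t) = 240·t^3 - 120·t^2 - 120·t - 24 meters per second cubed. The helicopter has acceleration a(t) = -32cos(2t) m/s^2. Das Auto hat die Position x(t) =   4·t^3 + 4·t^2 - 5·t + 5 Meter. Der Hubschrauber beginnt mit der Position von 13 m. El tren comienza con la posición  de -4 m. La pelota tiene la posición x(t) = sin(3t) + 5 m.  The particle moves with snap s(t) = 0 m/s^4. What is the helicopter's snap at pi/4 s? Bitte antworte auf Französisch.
En partant de l'accélération a(t) = -32·cos(2·t), nous prenons 2 dérivées. La dérivée de l'accélération donne le jerk: j(t) = 64·sin(2·t). En dérivant le jerk, nous obtenons le snap: s(t) = 128·cos(2·t). En utilisant s(t) = 128·cos(2·t) et en substituant t = pi/4, nous trouvons s = 0.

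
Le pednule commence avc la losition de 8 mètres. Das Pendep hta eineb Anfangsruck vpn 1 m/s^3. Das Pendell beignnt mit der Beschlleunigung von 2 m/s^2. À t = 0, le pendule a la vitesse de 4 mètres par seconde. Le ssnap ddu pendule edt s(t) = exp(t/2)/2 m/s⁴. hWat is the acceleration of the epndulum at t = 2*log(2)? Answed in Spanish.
Debemos encontrar la integral de nuestra ecuación del snap s(t) = exp(t/2)/2 2 veces. Integrando el snap y usando la condición inicial j(0) = 1, obtenemos j(t) = exp(t/2). Integrando la sacudida y usando la condición inicial a(0) = 2, obtenemos a(t) = 2·exp(t/2). De la ecuación de la aceleración a(t) = 2·exp(t/2), sustituimos t = 2*log(2) para obtener a = 4.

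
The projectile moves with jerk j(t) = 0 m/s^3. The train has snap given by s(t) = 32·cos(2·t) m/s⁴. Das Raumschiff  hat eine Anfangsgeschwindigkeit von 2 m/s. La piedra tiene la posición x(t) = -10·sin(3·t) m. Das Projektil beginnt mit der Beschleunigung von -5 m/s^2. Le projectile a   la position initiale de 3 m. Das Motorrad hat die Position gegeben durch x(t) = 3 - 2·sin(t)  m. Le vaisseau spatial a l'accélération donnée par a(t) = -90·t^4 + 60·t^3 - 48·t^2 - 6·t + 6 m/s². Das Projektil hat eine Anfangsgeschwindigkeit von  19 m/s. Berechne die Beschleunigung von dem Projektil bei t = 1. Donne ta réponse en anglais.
Starting from jerk j(t) = 0, we take 1 integral. The integral of jerk is acceleration. Using a(0) = -5, we get a(t) = -5. Using a(t) = -5 and substituting t = 1, we find a = -5.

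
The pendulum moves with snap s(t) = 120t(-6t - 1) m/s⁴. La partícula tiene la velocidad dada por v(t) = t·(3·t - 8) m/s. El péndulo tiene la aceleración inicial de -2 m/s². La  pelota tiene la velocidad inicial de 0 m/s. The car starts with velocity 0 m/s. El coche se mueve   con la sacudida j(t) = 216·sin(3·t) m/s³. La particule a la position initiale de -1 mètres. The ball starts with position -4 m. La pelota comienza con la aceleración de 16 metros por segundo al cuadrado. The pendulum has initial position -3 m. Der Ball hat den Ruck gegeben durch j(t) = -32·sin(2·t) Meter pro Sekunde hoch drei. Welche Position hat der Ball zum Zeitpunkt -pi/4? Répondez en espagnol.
Partiendo de la sacudida j(t) = -32·sin(2·t), tomamos 3 antiderivadas. Tomando ∫j(t)dt y aplicando a(0) = 16, encontramos a(t) = 16·cos(2·t). La integral de la aceleración, con v(0) = 0, da la velocidad: v(t) = 8·sin(2·t). Tomando ∫v(t)dt y aplicando x(0) = -4, encontramos x(t) = -4·cos(2·t). Usando x(t) = -4·cos(2·t) y sustituyendo t = -pi/4, encontramos x = 0.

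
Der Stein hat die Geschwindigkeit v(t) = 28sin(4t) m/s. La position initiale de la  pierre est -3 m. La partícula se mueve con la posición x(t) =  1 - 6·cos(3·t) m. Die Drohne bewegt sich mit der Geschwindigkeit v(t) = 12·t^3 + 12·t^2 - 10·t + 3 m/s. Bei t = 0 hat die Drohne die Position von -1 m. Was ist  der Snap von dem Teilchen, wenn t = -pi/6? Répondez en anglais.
To solve this, we need to take 4 derivatives of our position equation x(t) = 1 - 6·cos(3·t). Differentiating position, we get velocity: v(t) = 18·sin(3·t). The derivative of velocity gives acceleration: a(t) = 54·cos(3·t). Differentiating acceleration, we get jerk: j(t) = -162·sin(3·t). The derivative of jerk gives snap: s(t) = -486·cos(3·t). We have snap s(t) = -486·cos(3·t). Substituting t = -pi/6: s(-pi/6) = 0.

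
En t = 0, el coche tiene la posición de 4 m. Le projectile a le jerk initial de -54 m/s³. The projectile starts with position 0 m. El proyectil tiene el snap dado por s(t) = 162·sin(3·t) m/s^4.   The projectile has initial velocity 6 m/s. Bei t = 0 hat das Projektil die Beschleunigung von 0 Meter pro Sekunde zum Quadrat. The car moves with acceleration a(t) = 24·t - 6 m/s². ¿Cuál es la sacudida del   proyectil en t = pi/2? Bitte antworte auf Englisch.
We must find the integral of our snap equation s(t) = 162·sin(3·t) 1 time. The antiderivative of snap is jerk. Using j(0) = -54, we get j(t) = -54·cos(3·t). From the given jerk equation j(t) = -54·cos(3·t), we substitute t = pi/2 to get j = 0.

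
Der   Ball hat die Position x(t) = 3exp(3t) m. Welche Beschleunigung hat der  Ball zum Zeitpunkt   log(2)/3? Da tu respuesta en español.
Para resolver esto, necesitamos tomar 2 derivadas de nuestra ecuación de la posición x(t) = 3·exp(3·t). La derivada de la posición da la velocidad: v(t) = 9·exp(3·t). Tomando d/dt de v(t), encontramos a(t) = 27·exp(3·t). De la ecuación de la aceleración a(t) = 27·exp(3·t), sustituimos t = log(2)/3 para obtener a = 54.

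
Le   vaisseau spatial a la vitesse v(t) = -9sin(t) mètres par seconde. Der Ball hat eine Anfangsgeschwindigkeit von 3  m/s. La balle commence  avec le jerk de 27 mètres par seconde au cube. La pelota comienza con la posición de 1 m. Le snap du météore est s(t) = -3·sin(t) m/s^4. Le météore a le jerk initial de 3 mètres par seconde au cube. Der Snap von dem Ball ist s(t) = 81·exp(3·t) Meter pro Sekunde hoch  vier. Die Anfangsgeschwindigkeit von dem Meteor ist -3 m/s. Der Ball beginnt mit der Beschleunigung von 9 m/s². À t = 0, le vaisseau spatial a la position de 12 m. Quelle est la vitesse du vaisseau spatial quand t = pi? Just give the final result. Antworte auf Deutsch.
v(pi) = 0.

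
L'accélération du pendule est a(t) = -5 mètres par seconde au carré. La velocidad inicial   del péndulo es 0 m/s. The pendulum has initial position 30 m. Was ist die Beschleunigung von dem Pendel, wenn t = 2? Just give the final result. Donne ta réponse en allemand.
a(2) = -5.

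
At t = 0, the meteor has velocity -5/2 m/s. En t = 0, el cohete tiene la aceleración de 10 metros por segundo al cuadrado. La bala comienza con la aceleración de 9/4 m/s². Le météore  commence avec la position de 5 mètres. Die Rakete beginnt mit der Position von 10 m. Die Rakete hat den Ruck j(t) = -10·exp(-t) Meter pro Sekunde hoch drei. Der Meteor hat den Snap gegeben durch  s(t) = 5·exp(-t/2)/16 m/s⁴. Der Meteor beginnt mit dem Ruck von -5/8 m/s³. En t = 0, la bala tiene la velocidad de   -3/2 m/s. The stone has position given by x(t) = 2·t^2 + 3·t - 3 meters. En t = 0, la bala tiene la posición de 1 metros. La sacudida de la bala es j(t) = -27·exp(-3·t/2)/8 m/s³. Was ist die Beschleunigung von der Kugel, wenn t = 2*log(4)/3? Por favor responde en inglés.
To find the answer, we compute 1 integral of j(t) = -27·exp(-3·t/2)/8. The antiderivative of jerk is acceleration. Using a(0) = 9/4, we get a(t) = 9·exp(-3·t/2)/4. We have acceleration a(t) = 9·exp(-3·t/2)/4. Substituting t = 2*log(4)/3: a(2*log(4)/3) = 9/16.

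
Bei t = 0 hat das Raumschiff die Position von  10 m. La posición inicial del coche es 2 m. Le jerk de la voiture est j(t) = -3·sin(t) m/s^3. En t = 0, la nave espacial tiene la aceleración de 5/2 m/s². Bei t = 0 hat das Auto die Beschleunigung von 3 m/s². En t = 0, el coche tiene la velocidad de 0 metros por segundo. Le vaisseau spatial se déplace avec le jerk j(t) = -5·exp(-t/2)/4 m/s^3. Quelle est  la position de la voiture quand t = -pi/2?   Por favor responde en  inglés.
To solve this, we need to take 3 integrals of our jerk equation j(t) = -3·sin(t). Integrating jerk and using the initial condition a(0) = 3, we get a(t) = 3·cos(t). Taking ∫a(t)dt and applying v(0) = 0, we find v(t) = 3·sin(t). The antiderivative of velocity, with x(0) = 2, gives position: x(t) = 5 - 3·cos(t). From the given position equation x(t) = 5 - 3·cos(t), we substitute t = -pi/2 to get x = 5.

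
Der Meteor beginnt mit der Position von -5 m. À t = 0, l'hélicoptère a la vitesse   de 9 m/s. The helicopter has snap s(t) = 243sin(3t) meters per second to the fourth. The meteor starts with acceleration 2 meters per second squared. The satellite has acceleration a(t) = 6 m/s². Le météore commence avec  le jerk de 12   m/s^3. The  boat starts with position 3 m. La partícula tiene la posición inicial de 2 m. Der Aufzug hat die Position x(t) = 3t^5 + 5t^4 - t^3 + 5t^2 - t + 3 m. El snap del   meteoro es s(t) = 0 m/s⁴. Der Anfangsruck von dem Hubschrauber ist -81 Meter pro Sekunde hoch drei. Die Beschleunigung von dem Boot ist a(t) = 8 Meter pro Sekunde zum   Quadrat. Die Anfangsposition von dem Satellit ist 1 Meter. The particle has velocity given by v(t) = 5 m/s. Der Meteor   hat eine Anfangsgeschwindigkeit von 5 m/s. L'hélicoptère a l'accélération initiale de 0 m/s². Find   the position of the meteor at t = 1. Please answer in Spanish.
Partiendo del snap s(t) = 0, tomamos 4 antiderivadas. Tomando ∫s(t)dt y aplicando j(0) = 12, encontramos j(t) = 12. La antiderivada de la sacudida es la aceleración. Usando a(0) = 2, obtenemos a(t) = 12·t + 2. Tomando ∫a(t)dt y aplicando v(0) = 5, encontramos v(t) = 6·t^2 + 2·t + 5. Integrando la velocidad y usando la condición inicial x(0) = -5, obtenemos x(t) = 2·t^3 + t^2 + 5·t - 5. Usando x(t) = 2·t^3 + t^2 + 5·t - 5 y sustituyendo t = 1, encontramos x = 3.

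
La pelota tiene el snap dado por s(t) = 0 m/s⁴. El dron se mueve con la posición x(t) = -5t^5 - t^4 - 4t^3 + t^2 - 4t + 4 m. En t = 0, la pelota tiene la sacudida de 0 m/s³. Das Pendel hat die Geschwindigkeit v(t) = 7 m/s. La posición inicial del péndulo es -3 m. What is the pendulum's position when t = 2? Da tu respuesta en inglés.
Starting from velocity v(t) = 7, we take 1 antiderivative. Integrating velocity and using the initial condition x(0) = -3, we get x(t) = 7·t - 3. Using x(t) = 7·t - 3 and substituting t = 2, we find x = 11.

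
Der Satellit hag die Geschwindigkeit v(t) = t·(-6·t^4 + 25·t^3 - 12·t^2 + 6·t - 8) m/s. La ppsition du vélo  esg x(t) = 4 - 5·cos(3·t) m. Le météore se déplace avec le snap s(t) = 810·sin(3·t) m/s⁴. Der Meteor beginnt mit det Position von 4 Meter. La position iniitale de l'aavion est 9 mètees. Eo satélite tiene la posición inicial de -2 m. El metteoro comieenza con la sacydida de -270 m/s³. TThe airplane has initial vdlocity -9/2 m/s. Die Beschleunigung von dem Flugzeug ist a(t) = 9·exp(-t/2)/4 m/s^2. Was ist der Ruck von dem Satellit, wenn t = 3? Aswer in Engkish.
Starting from velocity v(t) = t·(-6·t^4 + 25·t^3 - 12·t^2 + 6·t - 8), we take 2 derivatives. Taking d/dt of v(t), we find a(t) = -6·t^4 + 25·t^3 - 12·t^2 + t·(-24·t^3 + 75·t^2 - 24·t + 6) + 6·t - 8. Differentiating acceleration, we get jerk: j(t) = -48·t^3 + 150·t^2 + t·(-72·t^2 + 150·t - 24) - 48·t + 12. From the given jerk equation j(t) = -48·t^3 + 150·t^2 + t·(-72·t^2 + 150·t - 24) - 48·t + 12, we substitute t = 3 to get j = -744.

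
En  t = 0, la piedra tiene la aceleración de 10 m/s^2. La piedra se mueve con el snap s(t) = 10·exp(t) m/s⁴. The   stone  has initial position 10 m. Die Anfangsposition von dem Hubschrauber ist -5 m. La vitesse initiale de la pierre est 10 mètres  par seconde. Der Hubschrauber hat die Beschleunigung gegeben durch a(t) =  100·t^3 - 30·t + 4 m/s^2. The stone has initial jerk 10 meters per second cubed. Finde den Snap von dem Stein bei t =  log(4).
Wir haben den Snap s(t) = 10·exp(t). Durch Einsetzen von t = log(4): s(log(4)) = 40.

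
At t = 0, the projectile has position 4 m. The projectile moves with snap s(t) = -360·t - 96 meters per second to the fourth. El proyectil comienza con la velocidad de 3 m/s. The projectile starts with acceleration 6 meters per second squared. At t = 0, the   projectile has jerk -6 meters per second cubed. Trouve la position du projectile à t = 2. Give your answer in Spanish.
Debemos encontrar la antiderivada de nuestra ecuación del snap s(t) = -360·t - 96 4 veces. La integral del snap es la sacudida. Usando j(0) = -6, obtenemos j(t) = -180·t^2 - 96·t - 6. Tomando ∫j(t)dt y aplicando a(0) = 6, encontramos a(t) = -60·t^3 - 48·t^2 - 6·t + 6. Integrando la aceleración y usando la condición inicial v(0) = 3, obtenemos v(t) = -15·t^4 - 16·t^3 - 3·t^2 + 6·t + 3. La antiderivada de la velocidad es la posición. Usando x(0) = 4, obtenemos x(t) = -3·t^5 - 4·t^4 - t^3 + 3·t^2 + 3·t + 4. Usando x(t) = -3·t^5 - 4·t^4 - t^3 + 3·t^2 + 3·t + 4 y sustituyendo t = 2, encontramos x = -146.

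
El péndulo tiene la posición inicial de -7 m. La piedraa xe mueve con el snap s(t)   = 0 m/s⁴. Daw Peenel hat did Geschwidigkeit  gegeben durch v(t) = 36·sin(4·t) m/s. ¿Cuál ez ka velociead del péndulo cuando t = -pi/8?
De la ecuación de la velocidad v(t) = 36·sin(4·t), sustituimos t = -pi/8 para obtener v = -36.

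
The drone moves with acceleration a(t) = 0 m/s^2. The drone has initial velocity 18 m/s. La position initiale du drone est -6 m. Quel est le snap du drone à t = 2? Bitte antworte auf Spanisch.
Debemos derivar nuestra ecuación de la aceleración a(t) = 0 2 veces. Derivando la aceleración, obtenemos la sacudida: j(t) = 0. Tomando d/dt de j(t), encontramos s(t) = 0. Tenemos el snap s(t) = 0. Sustituyendo t = 2: s(2) = 0.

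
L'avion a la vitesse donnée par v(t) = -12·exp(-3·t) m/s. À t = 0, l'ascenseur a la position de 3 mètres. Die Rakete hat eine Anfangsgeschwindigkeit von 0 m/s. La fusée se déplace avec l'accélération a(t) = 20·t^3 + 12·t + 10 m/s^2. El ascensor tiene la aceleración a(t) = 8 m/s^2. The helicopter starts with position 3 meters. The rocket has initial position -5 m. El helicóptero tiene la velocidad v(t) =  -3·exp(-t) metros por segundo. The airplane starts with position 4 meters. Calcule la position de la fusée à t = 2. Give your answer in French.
En partant de l'accélération a(t) = 20·t^3 + 12·t + 10, nous prenons 2 intégrales. En intégrant l'accélération et en utilisant la condition initiale v(0) = 0, nous obtenons v(t) = t·(5·t^3 + 6·t + 10). La primitive de la vitesse, avec x(0) = -5, donne la position: x(t) = t^5 + 2·t^3 + 5·t^2 - 5. En utilisant x(t) = t^5 + 2·t^3 + 5·t^2 - 5 et en substituant t = 2, nous trouvons x = 63.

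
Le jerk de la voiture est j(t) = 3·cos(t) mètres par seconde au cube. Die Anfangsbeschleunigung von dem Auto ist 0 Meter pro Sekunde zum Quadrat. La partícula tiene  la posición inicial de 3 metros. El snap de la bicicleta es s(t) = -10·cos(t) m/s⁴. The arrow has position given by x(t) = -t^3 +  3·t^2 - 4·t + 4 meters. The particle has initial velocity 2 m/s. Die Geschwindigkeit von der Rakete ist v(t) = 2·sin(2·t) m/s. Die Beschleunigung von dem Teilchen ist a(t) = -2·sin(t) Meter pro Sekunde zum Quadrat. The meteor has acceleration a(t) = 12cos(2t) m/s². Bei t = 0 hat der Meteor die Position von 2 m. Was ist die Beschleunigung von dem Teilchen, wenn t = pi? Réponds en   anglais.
We have acceleration a(t) = -2·sin(t). Substituting t = pi: a(pi) = 0.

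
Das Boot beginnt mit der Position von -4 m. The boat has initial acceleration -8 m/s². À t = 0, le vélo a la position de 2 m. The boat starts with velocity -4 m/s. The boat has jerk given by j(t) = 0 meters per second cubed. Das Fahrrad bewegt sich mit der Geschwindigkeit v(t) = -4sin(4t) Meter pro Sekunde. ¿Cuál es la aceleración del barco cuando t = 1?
Partiendo de la sacudida j(t) = 0, tomamos 1 integral. La integral de la sacudida, con a(0) = -8, da la aceleración: a(t) = -8. Usando a(t) = -8 y sustituyendo t = 1, encontramos a = -8.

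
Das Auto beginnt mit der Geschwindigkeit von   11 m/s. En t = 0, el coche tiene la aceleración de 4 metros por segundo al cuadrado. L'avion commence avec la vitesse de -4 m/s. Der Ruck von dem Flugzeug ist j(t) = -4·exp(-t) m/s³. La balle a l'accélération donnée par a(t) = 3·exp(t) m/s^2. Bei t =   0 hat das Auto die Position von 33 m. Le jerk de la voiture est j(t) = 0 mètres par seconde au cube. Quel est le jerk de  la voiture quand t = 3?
De l'équation du jerk j(t) = 0, nous substituons t = 3 pour obtenir j = 0.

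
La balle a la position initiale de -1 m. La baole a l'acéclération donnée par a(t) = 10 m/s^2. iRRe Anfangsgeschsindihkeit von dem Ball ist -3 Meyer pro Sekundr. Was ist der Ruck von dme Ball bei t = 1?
Ausgehend von der Beschleunigung a(t) = 10, nehmen wir 1 Ableitung. Durch Ableiten von der Beschleunigung erhalten wir den Ruck: j(t) = 0. Mit j(t) = 0 und Einsetzen von t = 1, finden wir j = 0.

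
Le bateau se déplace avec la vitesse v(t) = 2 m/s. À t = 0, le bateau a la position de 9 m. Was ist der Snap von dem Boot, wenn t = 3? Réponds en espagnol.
Partiendo de la velocidad v(t) = 2, tomamos 3 derivadas. Tomando d/dt de v(t), encontramos a(t) = 0. La derivada de la aceleración da la sacudida: j(t) = 0. Derivando la sacudida, obtenemos el snap: s(t) = 0. Tenemos el snap s(t) = 0. Sustituyendo t = 3: s(3) = 0.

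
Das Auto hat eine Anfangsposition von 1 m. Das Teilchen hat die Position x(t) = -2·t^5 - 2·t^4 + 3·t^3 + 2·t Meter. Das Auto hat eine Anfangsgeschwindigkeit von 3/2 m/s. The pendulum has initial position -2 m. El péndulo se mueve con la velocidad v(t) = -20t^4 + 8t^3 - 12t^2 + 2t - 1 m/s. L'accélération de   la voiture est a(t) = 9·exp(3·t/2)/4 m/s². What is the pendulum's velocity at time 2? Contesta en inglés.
We have velocity v(t) = -20·t^4 + 8·t^3 - 12·t^2 + 2·t - 1. Substituting t = 2: v(2) = -301.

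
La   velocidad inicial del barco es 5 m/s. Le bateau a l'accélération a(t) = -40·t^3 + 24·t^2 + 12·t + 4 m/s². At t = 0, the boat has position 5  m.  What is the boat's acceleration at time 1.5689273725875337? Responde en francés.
Nous avons l'accélération a(t) = -40·t^3 + 24·t^2 + 12·t + 4. En substituant t = 1.5689273725875337: a(1.5689273725875337) = -72.5747435113715.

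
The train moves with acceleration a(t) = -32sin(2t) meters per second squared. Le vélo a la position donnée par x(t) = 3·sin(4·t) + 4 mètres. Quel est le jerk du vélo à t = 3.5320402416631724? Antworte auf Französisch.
Nous devons dériver notre équation de la position x(t) = 3·sin(4·t) + 4 3 fois. En dérivant la position, nous obtenons la vitesse: v(t) = 12·cos(4·t). La dérivée de la vitesse donne l'accélération: a(t) = -48·sin(4·t). En prenant d/dt de a(t), nous trouvons j(t) = -192·cos(4·t). De l'équation du jerk j(t) = -192·cos(4·t), nous substituons t = 3.5320402416631724 pour obtenir j = -1.72912372987115.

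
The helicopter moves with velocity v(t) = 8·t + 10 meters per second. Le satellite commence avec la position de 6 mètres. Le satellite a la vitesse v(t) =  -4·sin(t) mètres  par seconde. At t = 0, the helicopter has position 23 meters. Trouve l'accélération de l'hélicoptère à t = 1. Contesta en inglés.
Starting from velocity v(t) = 8·t + 10, we take 1 derivative. Taking d/dt of v(t), we find a(t) = 8. From the given acceleration equation a(t) = 8, we substitute t = 1 to get a = 8.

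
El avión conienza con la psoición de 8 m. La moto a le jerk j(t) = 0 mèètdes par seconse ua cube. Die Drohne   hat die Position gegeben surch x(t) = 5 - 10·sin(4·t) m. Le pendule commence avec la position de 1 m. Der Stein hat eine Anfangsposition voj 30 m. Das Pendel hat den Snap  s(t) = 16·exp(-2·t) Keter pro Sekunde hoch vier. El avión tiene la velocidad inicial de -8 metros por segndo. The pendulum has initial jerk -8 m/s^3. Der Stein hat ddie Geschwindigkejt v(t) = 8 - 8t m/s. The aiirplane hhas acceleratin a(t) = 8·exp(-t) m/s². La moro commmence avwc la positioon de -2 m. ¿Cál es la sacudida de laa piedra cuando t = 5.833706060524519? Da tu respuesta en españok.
Para resolver esto, necesitamos tomar 2 derivadas de nuestra ecuación de la velocidad v(t) = 8 - 8·t. La derivada de la velocidad da la aceleración: a(t) = -8. La derivada de la aceleración da la sacudida: j(t) = 0. De la ecuación de la sacudida j(t) = 0, sustituimos t = 5.833706060524519 para obtener j = 0.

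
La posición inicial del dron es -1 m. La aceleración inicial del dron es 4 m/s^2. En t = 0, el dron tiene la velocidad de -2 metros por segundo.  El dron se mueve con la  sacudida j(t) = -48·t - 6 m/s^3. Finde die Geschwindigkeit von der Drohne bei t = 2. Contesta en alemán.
Wir müssen die Stammfunktion unserer Gleichung für den Ruck j(t) = -48·t - 6 2-mal finden. Das Integral von dem Ruck ist die Beschleunigung. Mit a(0) = 4 erhalten wir a(t) = -24·t^2 - 6·t + 4. Das Integral von der Beschleunigung, mit v(0) = -2, ergibt die Geschwindigkeit: v(t) = -8·t^3 - 3·t^2 + 4·t - 2. Mit v(t) = -8·t^3 - 3·t^2 + 4·t - 2 und Einsetzen von t = 2, finden wir v = -70.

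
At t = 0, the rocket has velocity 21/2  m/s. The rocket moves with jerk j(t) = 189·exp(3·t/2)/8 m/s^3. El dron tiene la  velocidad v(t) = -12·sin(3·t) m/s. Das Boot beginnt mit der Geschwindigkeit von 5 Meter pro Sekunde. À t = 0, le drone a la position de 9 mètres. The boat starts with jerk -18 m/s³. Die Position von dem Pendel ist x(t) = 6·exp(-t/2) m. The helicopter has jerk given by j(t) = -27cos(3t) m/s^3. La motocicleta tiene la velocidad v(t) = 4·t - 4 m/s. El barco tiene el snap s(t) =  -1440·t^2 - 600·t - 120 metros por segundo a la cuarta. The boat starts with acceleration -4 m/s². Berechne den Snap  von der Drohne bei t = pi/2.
Wir müssen unsere Gleichung für die Geschwindigkeit v(t) = -12·sin(3·t) 3-mal ableiten. Die Ableitung von der Geschwindigkeit ergibt die Beschleunigung: a(t) = -36·cos(3·t). Durch Ableiten von der Beschleunigung erhalten wir den Ruck: j(t) = 108·sin(3·t). Mit d/dt von j(t) finden wir s(t) = 324·cos(3·t). Mit s(t) = 324·cos(3·t) und Einsetzen von t = pi/2, finden wir s = 0.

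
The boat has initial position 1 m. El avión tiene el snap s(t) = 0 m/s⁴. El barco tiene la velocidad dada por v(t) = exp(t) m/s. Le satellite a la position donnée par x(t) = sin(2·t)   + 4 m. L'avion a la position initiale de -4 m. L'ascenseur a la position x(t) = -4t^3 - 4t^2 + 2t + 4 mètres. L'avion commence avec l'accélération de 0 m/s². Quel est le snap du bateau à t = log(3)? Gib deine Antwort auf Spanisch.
Debemos derivar nuestra ecuación de la velocidad v(t) = exp(t) 3 veces. Derivando la velocidad, obtenemos la aceleración: a(t) = exp(t). Tomando d/dt de a(t), encontramos j(t) = exp(t). La derivada de la sacudida da el snap: s(t) = exp(t). Tenemos el snap s(t) = exp(t). Sustituyendo t = log(3): s(log(3)) = 3.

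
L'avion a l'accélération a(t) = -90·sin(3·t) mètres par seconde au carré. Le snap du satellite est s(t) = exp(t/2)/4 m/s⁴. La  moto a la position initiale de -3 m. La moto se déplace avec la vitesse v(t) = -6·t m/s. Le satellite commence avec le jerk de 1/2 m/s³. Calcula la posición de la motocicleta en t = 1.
Partiendo de la velocidad v(t) = -6·t, tomamos 1 antiderivada. Integrando la velocidad y usando la condición inicial x(0) = -3, obtenemos x(t) = -3·t^2 - 3. De la ecuación de la posición x(t) = -3·t^2 - 3, sustituimos t = 1 para obtener x = -6.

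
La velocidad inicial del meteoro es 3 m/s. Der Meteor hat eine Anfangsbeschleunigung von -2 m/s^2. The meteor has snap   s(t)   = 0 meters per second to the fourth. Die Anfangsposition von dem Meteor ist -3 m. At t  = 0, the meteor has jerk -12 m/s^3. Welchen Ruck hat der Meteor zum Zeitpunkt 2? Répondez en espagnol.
Partiendo del snap s(t) = 0, tomamos 1 antiderivada. La antiderivada del snap, con j(0) = -12, da la sacudida: j(t) = -12. Tenemos la sacudida j(t) = -12. Sustituyendo t = 2: j(2) = -12.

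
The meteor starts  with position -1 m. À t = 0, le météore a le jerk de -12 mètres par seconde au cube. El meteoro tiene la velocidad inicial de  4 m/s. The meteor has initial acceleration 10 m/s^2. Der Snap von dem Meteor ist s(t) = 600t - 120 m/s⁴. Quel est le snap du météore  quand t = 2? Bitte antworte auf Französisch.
Nous avons le snap s(t) = 600·t - 120. En substituant t = 2: s(2) = 1080.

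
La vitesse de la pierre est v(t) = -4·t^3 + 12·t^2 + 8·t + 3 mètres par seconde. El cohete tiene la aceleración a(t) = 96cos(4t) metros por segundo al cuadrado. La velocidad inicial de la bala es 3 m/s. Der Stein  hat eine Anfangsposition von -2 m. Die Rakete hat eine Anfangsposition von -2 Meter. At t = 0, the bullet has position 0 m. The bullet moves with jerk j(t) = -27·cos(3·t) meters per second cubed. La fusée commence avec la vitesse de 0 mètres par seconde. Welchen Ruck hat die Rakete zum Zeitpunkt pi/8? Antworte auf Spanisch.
Partiendo de la aceleración a(t) = 96·cos(4·t), tomamos 1 derivada. Tomando d/dt de a(t), encontramos j(t) = -384·sin(4·t). Usando j(t) = -384·sin(4·t) y sustituyendo t = pi/8, encontramos j = -384.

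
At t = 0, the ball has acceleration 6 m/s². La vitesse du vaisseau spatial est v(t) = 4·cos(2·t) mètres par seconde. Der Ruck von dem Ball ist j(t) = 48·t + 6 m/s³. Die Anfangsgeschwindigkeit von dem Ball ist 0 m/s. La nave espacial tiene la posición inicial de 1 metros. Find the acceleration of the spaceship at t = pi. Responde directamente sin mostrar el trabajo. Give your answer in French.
a(pi) = 0.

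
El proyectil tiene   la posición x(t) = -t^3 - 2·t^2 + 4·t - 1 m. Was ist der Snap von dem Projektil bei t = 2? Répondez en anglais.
Starting from position x(t) = -t^3 - 2·t^2 + 4·t - 1, we take 4 derivatives. Differentiating position, we get velocity: v(t) = -3·t^2 - 4·t + 4. Differentiating velocity, we get acceleration: a(t) = -6·t - 4. The derivative of acceleration gives jerk: j(t) = -6. Differentiating jerk, we get snap: s(t) = 0. We have snap s(t) = 0. Substituting t = 2: s(2) = 0.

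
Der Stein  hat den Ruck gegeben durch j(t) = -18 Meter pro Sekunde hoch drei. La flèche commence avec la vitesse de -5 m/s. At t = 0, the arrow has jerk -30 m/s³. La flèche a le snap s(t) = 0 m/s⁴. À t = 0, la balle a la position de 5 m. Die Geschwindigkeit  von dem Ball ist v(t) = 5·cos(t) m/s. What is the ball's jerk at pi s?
We must differentiate our velocity equation v(t) = 5·cos(t) 2 times. Differentiating velocity, we get acceleration: a(t) = -5·sin(t). Differentiating acceleration, we get jerk: j(t) = -5·cos(t). We have jerk j(t) = -5·cos(t). Substituting t = pi: j(pi) = 5.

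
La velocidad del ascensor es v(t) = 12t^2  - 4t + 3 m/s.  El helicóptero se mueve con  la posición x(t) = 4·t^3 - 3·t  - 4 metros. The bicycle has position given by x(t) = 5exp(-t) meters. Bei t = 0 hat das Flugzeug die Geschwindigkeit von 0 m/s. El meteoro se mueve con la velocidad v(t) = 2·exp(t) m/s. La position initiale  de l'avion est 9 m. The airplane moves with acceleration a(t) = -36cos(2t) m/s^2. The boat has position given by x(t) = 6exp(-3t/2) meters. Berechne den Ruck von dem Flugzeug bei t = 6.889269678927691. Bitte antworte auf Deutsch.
Wir müssen unsere Gleichung für die Beschleunigung a(t) = -36·cos(2·t) 1-mal ableiten. Durch Ableiten von der Beschleunigung erhalten wir den Ruck: j(t) = 72·sin(2·t). Wir haben den Ruck j(t) = 72·sin(2·t). Durch Einsetzen von t = 6.889269678927691: j(6.889269678927691) = 67.4193174605094.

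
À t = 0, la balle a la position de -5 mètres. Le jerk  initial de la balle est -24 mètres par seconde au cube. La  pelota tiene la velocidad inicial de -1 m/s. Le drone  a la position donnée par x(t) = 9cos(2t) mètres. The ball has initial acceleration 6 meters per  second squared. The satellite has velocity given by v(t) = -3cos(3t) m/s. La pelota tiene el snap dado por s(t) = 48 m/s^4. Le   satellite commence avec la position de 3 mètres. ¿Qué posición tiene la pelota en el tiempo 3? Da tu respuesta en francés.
En partant du snap s(t) = 48, nous prenons 4 intégrales. La primitive du snap est le jerk. En utilisant j(0) = -24, nous obtenons j(t) = 48·t - 24. La primitive du jerk, avec a(0) = 6, donne l'accélération: a(t) = 24·t^2 - 24·t + 6. En intégrant l'accélération et en utilisant la condition initiale v(0) = -1, nous obtenons v(t) = 8·t^3 - 12·t^2 + 6·t - 1. En prenant ∫v(t)dt et en appliquant x(0) = -5, nous trouvons x(t) = 2·t^4 - 4·t^3 + 3·t^2 - t - 5. De l'équation de la position x(t) = 2·t^4 - 4·t^3 + 3·t^2 - t - 5, nous substituons t = 3 pour obtenir x = 73.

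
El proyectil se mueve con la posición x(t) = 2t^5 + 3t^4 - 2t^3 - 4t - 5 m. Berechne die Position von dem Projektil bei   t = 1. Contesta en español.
Usando x(t) = 2·t^5 + 3·t^4 - 2·t^3 - 4·t - 5 y sustituyendo t = 1, encontramos x = -6.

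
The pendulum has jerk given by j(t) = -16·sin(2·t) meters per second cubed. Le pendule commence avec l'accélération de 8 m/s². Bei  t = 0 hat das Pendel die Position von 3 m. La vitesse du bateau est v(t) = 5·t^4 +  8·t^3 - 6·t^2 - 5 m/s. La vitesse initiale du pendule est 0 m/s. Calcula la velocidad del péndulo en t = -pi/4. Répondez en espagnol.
Necesitamos integrar nuestra ecuación de la sacudida j(t) = -16·sin(2·t) 2 veces. La integral de la sacudida, con a(0) = 8, da la aceleración: a(t) = 8·cos(2·t). La integral de la aceleración, con v(0) = 0, da la velocidad: v(t) = 4·sin(2·t). De la ecuación de la velocidad v(t) = 4·sin(2·t), sustituimos t = -pi/4 para obtener v = -4.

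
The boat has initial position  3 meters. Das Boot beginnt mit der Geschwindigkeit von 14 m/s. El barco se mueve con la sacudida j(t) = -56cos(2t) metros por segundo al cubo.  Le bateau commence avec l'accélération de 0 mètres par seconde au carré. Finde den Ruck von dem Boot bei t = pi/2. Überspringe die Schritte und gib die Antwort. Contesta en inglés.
The jerk at t = pi/2 is j = 56.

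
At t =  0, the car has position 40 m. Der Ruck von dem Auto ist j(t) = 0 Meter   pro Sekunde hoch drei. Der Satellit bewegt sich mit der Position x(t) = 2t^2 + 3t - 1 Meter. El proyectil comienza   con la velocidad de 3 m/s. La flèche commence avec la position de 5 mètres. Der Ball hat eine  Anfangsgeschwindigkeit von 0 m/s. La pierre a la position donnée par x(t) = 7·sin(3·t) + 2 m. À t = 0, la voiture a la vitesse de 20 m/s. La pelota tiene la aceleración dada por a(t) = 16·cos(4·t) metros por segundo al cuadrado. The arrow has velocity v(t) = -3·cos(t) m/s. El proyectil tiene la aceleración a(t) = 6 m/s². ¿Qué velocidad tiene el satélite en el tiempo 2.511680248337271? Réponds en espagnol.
Para resolver esto, necesitamos tomar 1 derivada de nuestra ecuación de la posición x(t) = 2·t^2 + 3·t - 1. Derivando la posición, obtenemos la velocidad: v(t) = 4·t + 3. Usando v(t) = 4·t + 3 y sustituyendo t = 2.511680248337271, encontramos v = 13.0467209933491.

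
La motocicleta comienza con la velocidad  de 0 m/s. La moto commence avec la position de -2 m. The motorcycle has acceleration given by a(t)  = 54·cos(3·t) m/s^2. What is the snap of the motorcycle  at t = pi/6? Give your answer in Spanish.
Partiendo de la aceleración a(t) = 54·cos(3·t), tomamos 2 derivadas. Tomando d/dt de a(t), encontramos j(t) = -162·sin(3·t). La derivada de la sacudida da el snap: s(t) = -486·cos(3·t). Usando s(t) = -486·cos(3·t) y sustituyendo t = pi/6, encontramos s = 0.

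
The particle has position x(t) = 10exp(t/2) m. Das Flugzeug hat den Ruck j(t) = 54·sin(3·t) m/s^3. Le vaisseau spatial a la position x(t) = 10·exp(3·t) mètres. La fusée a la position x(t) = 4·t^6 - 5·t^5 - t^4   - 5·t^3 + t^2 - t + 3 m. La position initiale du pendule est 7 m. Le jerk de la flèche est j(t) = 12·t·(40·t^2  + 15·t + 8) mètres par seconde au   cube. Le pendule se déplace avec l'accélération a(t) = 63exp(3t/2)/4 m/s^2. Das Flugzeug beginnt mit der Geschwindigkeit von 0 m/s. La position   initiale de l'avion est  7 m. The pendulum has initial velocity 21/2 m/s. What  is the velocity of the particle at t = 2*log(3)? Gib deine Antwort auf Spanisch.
Partiendo de la posición x(t) = 10·exp(t/2), tomamos 1 derivada. La derivada de la posición da la velocidad: v(t) = 5·exp(t/2). Usando v(t) = 5·exp(t/2) y sustituyendo t = 2*log(3), encontramos v = 15.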